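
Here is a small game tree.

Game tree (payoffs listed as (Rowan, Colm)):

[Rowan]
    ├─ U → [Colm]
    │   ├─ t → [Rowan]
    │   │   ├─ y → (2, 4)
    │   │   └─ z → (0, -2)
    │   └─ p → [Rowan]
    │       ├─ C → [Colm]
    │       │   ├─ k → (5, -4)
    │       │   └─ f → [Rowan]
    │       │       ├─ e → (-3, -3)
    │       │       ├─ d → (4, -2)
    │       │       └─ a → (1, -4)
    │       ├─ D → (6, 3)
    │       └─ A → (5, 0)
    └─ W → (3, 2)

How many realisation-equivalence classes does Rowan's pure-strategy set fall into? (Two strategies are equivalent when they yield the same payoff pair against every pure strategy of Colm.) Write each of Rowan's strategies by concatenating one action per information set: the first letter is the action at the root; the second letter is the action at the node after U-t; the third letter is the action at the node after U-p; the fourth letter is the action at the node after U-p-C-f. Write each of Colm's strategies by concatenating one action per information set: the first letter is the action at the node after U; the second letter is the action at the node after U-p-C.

11

Rowan has 36 pure strategies: UyCe, UyCd, UyCa, UyDe, UyDd, UyDa, UyAe, UyAd, UyAa, UzCe, UzCd, UzCa, UzDe, UzDd, UzDa, UzAe, UzAd, UzAa, WyCe, WyCd, WyCa, WyDe, WyDd, WyDa, WyAe, WyAd, WyAa, WzCe, WzCd, WzCa, WzDe, WzDd, WzDa, WzAe, WzAd, WzAa. Columns: tk, tf, pk, pf.
{UyCe} → row (2,4) (2,4) (5,-4) (-3,-3)
{UyCd} → row (2,4) (2,4) (5,-4) (4,-2)
{UyCa} → row (2,4) (2,4) (5,-4) (1,-4)
{UyDe, UyDd, UyDa} → row (2,4) (2,4) (6,3) (6,3)
{UyAe, UyAd, UyAa} → row (2,4) (2,4) (5,0) (5,0)
{UzCe} → row (0,-2) (0,-2) (5,-4) (-3,-3)
{UzCd} → row (0,-2) (0,-2) (5,-4) (4,-2)
{UzCa} → row (0,-2) (0,-2) (5,-4) (1,-4)
{UzDe, UzDd, UzDa} → row (0,-2) (0,-2) (6,3) (6,3)
{UzAe, UzAd, UzAa} → row (0,-2) (0,-2) (5,0) (5,0)
{WyCe, WyCd, WyCa, WyDe, WyDd, WyDa, WyAe, WyAd, WyAa, WzCe, WzCd, WzCa, WzDe, WzDd, WzDa, WzAe, WzAd, WzAa} → row (3,2) (3,2) (3,2) (3,2)
That's 11 distinct rows out of 36 strategies.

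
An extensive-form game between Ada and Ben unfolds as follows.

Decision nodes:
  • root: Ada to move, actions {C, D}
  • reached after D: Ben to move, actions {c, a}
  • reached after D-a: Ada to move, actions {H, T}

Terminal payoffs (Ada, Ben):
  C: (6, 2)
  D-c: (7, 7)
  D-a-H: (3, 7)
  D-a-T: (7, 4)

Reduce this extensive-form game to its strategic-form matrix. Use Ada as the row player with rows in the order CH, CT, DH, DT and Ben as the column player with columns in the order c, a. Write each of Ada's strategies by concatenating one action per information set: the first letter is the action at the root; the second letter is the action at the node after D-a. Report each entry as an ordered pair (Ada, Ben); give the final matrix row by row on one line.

CH: (6,2) (6,2) | CT: (6,2) (6,2) | DH: (7,7) (3,7) | DT: (7,7) (7,4)

            c        a
  CH    (6,2)    (6,2)
  CT    (6,2)    (6,2)
  DH    (7,7)    (3,7)
  DT    (7,7)    (7,4)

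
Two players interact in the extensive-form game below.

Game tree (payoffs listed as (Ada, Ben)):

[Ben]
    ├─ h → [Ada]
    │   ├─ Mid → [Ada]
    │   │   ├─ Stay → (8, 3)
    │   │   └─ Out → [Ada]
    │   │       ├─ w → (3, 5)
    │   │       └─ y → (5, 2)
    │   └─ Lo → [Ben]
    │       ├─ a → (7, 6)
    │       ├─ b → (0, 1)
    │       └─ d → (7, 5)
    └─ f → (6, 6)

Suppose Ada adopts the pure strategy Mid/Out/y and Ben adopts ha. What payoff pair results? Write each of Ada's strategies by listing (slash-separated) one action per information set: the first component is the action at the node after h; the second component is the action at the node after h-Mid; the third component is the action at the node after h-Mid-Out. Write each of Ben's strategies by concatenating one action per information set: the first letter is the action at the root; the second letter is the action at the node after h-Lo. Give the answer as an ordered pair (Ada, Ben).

Trace the play path from the root:
  Ben plays h
  Ada plays Mid at [h]
  Ada plays Out at [h-Mid]
  Ada plays y at [h-Mid-Out]
→ terminal payoff (5, 2).
(Ben's choice at the node after h-Lo is never reached on this path, so it doesn't affect the outcome.)

(5, 2)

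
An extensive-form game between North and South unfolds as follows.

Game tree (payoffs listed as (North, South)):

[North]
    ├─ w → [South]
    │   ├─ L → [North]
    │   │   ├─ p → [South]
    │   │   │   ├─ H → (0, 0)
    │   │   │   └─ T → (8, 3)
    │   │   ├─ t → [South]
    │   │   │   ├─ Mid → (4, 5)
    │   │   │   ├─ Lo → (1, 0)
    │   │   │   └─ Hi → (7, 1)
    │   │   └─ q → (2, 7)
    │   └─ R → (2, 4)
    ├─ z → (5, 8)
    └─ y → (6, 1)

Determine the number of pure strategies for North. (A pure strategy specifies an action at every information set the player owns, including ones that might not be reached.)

North owns the root with actions {w, z, y} — three choices.
North owns the node after w-L with actions {p, t, q} — three choices.
A pure strategy fixes one action at each information set independently, so the count is the product 3 × 3 = 9.

9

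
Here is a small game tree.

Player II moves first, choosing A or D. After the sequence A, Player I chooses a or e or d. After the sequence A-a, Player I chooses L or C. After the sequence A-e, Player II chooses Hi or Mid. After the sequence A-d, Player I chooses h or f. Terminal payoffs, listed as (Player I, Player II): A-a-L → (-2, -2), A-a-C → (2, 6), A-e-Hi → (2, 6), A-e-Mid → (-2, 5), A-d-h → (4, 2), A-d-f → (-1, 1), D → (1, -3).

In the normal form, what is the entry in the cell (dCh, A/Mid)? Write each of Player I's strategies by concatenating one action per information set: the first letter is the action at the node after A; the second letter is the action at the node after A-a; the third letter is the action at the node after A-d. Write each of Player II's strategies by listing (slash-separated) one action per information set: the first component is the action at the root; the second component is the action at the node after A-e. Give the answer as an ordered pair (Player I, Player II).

(4, 2)

Trace the play path from the root:
  Player II plays A
  Player I plays d at [A]
  Player I plays h at [A-d]
→ terminal payoff (4, 2).
(Player I's choice at the node after A-a is never reached on this path, so it doesn't affect the outcome.)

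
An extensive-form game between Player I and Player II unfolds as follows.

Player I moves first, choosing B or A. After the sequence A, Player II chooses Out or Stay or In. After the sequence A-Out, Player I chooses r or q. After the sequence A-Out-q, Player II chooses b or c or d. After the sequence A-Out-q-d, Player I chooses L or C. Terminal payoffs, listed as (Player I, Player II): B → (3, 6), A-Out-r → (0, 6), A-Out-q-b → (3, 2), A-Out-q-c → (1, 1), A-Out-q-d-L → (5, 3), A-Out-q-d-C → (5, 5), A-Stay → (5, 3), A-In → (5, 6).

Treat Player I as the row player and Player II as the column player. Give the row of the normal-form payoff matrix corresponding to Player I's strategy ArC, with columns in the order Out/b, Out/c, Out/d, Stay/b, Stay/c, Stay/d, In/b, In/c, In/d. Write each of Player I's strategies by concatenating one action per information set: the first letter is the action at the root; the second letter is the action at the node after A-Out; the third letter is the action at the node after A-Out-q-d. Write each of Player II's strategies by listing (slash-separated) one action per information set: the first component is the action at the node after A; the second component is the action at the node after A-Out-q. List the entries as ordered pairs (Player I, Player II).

vs Out/b: Player I plays A → Player II plays Out at [A] → Player I plays r at [A-Out] → (0, 6)
vs Out/c: Player I plays A → Player II plays Out at [A] → Player I plays r at [A-Out] → (0, 6)
vs Out/d: Player I plays A → Player II plays Out at [A] → Player I plays r at [A-Out] → (0, 6)
vs Stay/b: Player I plays A → Player II plays Stay at [A] → (5, 3)
vs Stay/c: Player I plays A → Player II plays Stay at [A] → (5, 3)
vs Stay/d: Player I plays A → Player II plays Stay at [A] → (5, 3)
vs In/b: Player I plays A → Player II plays In at [A] → (5, 6)
vs In/c: Player I plays A → Player II plays In at [A] → (5, 6)
vs In/d: Player I plays A → Player II plays In at [A] → (5, 6)

(0,6) (0,6) (0,6) (5,3) (5,3) (5,3) (5,6) (5,6) (5,6)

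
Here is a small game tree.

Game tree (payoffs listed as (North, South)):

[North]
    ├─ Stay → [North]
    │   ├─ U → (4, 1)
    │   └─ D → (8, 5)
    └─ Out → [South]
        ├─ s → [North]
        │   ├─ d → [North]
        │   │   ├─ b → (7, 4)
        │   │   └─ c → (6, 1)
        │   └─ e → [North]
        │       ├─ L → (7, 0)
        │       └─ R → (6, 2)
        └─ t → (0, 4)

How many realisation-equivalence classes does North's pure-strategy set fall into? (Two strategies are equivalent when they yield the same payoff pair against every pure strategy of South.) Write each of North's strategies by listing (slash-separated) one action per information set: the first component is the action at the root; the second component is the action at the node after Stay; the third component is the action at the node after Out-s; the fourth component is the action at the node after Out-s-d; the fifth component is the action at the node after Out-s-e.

6

North has 32 pure strategies: Stay/U/d/b/L, Stay/U/d/b/R, Stay/U/d/c/L, Stay/U/d/c/R, Stay/U/e/b/L, Stay/U/e/b/R, Stay/U/e/c/L, Stay/U/e/c/R, Stay/D/d/b/L, Stay/D/d/b/R, Stay/D/d/c/L, Stay/D/d/c/R, Stay/D/e/b/L, Stay/D/e/b/R, Stay/D/e/c/L, Stay/D/e/c/R, Out/U/d/b/L, Out/U/d/b/R, Out/U/d/c/L, Out/U/d/c/R, Out/U/e/b/L, Out/U/e/b/R, Out/U/e/c/L, Out/U/e/c/R, Out/D/d/b/L, Out/D/d/b/R, Out/D/d/c/L, Out/D/d/c/R, Out/D/e/b/L, Out/D/e/b/R, Out/D/e/c/L, Out/D/e/c/R. Columns: s, t.
{Stay/U/d/b/L, Stay/U/d/b/R, Stay/U/d/c/L, Stay/U/d/c/R, Stay/U/e/b/L, Stay/U/e/b/R, Stay/U/e/c/L, Stay/U/e/c/R} → row (4,1) (4,1)
{Stay/D/d/b/L, Stay/D/d/b/R, Stay/D/d/c/L, Stay/D/d/c/R, Stay/D/e/b/L, Stay/D/e/b/R, Stay/D/e/c/L, Stay/D/e/c/R} → row (8,5) (8,5)
{Out/U/d/b/L, Out/U/d/b/R, Out/D/d/b/L, Out/D/d/b/R} → row (7,4) (0,4)
{Out/U/d/c/L, Out/U/d/c/R, Out/D/d/c/L, Out/D/d/c/R} → row (6,1) (0,4)
{Out/U/e/b/L, Out/U/e/c/L, Out/D/e/b/L, Out/D/e/c/L} → row (7,0) (0,4)
{Out/U/e/b/R, Out/U/e/c/R, Out/D/e/b/R, Out/D/e/c/R} → row (6,2) (0,4)
That's 6 distinct rows out of 32 strategies.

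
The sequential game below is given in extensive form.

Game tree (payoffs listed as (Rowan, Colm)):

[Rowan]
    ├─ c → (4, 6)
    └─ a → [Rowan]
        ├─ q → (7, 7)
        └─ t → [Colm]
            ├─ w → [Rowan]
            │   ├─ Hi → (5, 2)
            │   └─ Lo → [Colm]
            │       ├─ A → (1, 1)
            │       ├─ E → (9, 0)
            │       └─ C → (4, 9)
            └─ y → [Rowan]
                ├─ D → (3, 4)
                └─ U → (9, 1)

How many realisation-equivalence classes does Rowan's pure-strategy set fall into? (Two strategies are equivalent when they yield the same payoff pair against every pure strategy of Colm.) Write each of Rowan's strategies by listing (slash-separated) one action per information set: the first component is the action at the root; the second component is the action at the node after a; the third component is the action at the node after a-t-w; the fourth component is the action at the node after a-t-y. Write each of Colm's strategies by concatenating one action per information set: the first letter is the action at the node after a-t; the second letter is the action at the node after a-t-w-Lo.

Rowan has 16 pure strategies: c/q/Hi/D, c/q/Hi/U, c/q/Lo/D, c/q/Lo/U, c/t/Hi/D, c/t/Hi/U, c/t/Lo/D, c/t/Lo/U, a/q/Hi/D, a/q/Hi/U, a/q/Lo/D, a/q/Lo/U, a/t/Hi/D, a/t/Hi/U, a/t/Lo/D, a/t/Lo/U. Columns: wA, wE, wC, yA, yE, yC.
{c/q/Hi/D, c/q/Hi/U, c/q/Lo/D, c/q/Lo/U, c/t/Hi/D, c/t/Hi/U, c/t/Lo/D, c/t/Lo/U} → row (4,6) (4,6) (4,6) (4,6) (4,6) (4,6)
{a/q/Hi/D, a/q/Hi/U, a/q/Lo/D, a/q/Lo/U} → row (7,7) (7,7) (7,7) (7,7) (7,7) (7,7)
{a/t/Hi/D} → row (5,2) (5,2) (5,2) (3,4) (3,4) (3,4)
{a/t/Hi/U} → row (5,2) (5,2) (5,2) (9,1) (9,1) (9,1)
{a/t/Lo/D} → row (1,1) (9,0) (4,9) (3,4) (3,4) (3,4)
{a/t/Lo/U} → row (1,1) (9,0) (4,9) (9,1) (9,1) (9,1)
That's 6 distinct rows out of 16 strategies.

6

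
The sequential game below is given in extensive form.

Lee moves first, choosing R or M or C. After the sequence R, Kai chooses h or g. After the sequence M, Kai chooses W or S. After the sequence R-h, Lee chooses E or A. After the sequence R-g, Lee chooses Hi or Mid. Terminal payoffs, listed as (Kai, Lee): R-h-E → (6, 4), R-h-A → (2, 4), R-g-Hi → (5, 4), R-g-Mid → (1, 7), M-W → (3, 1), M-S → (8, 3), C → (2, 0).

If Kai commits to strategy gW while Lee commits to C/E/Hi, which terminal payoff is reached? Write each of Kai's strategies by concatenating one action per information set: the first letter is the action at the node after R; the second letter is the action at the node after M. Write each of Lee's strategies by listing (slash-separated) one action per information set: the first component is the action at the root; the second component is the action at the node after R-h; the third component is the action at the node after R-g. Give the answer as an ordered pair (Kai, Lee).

Trace the play path from the root:
  Lee plays C
→ terminal payoff (2, 0).
(Kai's choice at the node after R is never reached on this path, so it doesn't affect the outcome.)

(2, 0)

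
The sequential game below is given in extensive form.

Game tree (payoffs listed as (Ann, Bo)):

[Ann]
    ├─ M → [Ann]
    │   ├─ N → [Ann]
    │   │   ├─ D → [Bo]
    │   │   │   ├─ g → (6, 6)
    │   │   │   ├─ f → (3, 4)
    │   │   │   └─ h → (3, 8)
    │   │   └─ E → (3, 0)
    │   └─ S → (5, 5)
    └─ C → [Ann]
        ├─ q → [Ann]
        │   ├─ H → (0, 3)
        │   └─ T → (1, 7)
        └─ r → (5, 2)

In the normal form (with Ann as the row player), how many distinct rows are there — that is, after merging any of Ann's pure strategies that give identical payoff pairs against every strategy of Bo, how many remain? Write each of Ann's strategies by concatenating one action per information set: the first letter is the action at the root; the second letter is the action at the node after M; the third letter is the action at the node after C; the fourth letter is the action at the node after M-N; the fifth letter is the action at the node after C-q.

6

Ann has 32 pure strategies: MNqDH, MNqDT, MNqEH, MNqET, MNrDH, MNrDT, MNrEH, MNrET, MSqDH, MSqDT, MSqEH, MSqET, MSrDH, MSrDT, MSrEH, MSrET, CNqDH, CNqDT, CNqEH, CNqET, CNrDH, CNrDT, CNrEH, CNrET, CSqDH, CSqDT, CSqEH, CSqET, CSrDH, CSrDT, CSrEH, CSrET. Columns: g, f, h.
{MNqDH, MNqDT, MNrDH, MNrDT} → row (6,6) (3,4) (3,8)
{MNqEH, MNqET, MNrEH, MNrET} → row (3,0) (3,0) (3,0)
{MSqDH, MSqDT, MSqEH, MSqET, MSrDH, MSrDT, MSrEH, MSrET} → row (5,5) (5,5) (5,5)
{CNqDH, CNqEH, CSqDH, CSqEH} → row (0,3) (0,3) (0,3)
{CNqDT, CNqET, CSqDT, CSqET} → row (1,7) (1,7) (1,7)
{CNrDH, CNrDT, CNrEH, CNrET, CSrDH, CSrDT, CSrEH, CSrET} → row (5,2) (5,2) (5,2)
That's 6 distinct rows out of 32 strategies.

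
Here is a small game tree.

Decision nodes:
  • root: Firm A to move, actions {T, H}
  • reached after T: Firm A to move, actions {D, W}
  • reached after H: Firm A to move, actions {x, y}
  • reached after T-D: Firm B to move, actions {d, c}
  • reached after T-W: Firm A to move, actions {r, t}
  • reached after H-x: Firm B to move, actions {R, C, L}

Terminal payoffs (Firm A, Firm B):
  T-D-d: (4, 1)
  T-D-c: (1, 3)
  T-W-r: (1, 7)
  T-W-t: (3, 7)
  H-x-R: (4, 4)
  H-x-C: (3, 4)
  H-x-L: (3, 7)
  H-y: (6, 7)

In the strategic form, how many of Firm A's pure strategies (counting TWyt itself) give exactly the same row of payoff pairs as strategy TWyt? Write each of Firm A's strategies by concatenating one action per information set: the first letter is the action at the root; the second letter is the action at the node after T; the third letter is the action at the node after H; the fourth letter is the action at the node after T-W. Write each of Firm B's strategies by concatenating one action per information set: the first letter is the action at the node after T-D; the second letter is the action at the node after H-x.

Row for TWyt (columns dR, dC, dL, cR, cC, cL): (3,7) (3,7) (3,7) (3,7) (3,7) (3,7).
Under TWyt, Firm A's choice at the node after H can never be reached regardless of what Firm B does, so varying those choices leaves every outcome unchanged.
Holding the reachable choices fixed and varying the unreachable one freely already gives 2 equivalent strategies.
No other strategy reproduces this row, so those 2 are the full class: TWxt, TWyt.

2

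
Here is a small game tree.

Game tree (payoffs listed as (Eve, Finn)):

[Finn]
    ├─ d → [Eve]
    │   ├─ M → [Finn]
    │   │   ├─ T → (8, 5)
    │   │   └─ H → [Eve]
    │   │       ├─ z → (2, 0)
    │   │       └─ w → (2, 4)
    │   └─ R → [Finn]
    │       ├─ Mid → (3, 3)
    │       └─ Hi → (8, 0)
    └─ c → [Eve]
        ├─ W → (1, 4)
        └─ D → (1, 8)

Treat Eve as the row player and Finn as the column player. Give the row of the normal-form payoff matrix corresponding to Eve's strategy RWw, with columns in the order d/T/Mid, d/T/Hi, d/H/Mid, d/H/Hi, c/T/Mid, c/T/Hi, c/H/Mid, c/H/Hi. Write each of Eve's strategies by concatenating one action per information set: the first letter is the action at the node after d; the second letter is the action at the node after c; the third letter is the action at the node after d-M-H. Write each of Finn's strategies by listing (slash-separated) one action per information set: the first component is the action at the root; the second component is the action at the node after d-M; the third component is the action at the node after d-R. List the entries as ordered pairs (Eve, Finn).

vs d/T/Mid: Finn plays d → Eve plays R at [d] → Finn plays Mid at [d-R] → (3, 3)
vs d/T/Hi: Finn plays d → Eve plays R at [d] → Finn plays Hi at [d-R] → (8, 0)
vs d/H/Mid: Finn plays d → Eve plays R at [d] → Finn plays Mid at [d-R] → (3, 3)
vs d/H/Hi: Finn plays d → Eve plays R at [d] → Finn plays Hi at [d-R] → (8, 0)
vs c/T/Mid: Finn plays c → Eve plays W at [c] → (1, 4)
vs c/T/Hi: Finn plays c → Eve plays W at [c] → (1, 4)
vs c/H/Mid: Finn plays c → Eve plays W at [c] → (1, 4)
vs c/H/Hi: Finn plays c → Eve plays W at [c] → (1, 4)

(3,3) (8,0) (3,3) (8,0) (1,4) (1,4) (1,4) (1,4)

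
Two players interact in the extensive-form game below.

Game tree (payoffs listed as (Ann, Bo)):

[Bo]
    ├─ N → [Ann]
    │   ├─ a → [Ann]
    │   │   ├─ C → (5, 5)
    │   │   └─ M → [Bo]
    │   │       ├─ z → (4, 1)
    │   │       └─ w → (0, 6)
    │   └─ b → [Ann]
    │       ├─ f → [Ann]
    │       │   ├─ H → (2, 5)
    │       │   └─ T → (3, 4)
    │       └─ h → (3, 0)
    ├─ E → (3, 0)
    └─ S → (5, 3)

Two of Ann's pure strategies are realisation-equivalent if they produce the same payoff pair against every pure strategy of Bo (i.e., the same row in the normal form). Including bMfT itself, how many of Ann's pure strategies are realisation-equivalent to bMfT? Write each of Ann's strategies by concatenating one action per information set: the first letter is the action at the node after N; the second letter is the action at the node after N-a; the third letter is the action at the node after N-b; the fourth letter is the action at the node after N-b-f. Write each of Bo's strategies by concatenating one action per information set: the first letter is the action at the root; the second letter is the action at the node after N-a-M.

2

Row for bMfT (columns Nz, Nw, Ez, Ew, Sz, Sw): (3,4) (3,4) (3,0) (3,0) (5,3) (5,3).
Under bMfT, Ann's choice at the node after N-a can never be reached regardless of what Bo does, so varying those choices leaves every outcome unchanged.
Holding the reachable choices fixed and varying the unreachable one freely already gives 2 equivalent strategies.
No other strategy reproduces this row, so those 2 are the full class: bCfT, bMfT.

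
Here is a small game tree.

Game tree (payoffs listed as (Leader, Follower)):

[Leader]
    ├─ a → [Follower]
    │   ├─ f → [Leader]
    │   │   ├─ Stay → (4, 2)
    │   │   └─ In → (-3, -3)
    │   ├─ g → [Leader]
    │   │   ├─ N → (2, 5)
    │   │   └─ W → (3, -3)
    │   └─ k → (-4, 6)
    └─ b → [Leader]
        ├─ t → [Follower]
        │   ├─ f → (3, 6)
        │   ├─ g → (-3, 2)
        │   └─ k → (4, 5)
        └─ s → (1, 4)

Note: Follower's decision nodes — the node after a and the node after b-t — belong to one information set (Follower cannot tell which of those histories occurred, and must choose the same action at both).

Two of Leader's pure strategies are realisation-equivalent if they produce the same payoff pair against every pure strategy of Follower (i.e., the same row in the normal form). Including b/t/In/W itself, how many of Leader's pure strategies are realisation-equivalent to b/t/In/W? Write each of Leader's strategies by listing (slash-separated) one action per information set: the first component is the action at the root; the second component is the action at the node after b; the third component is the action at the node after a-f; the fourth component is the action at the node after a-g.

Row for b/t/In/W (columns f, g, k): (3,6) (-3,2) (4,5).
Under b/t/In/W, Leader's choice at the node after a-f and at the node after a-g can never be reached regardless of what Follower does, so varying those choices leaves every outcome unchanged.
Holding the reachable choices fixed and varying the unreachable ones freely already gives 2 × 2 = 4 equivalent strategies.
No other strategy reproduces this row, so those 4 are the full class: b/t/Stay/N, b/t/Stay/W, b/t/In/N, b/t/In/W.

4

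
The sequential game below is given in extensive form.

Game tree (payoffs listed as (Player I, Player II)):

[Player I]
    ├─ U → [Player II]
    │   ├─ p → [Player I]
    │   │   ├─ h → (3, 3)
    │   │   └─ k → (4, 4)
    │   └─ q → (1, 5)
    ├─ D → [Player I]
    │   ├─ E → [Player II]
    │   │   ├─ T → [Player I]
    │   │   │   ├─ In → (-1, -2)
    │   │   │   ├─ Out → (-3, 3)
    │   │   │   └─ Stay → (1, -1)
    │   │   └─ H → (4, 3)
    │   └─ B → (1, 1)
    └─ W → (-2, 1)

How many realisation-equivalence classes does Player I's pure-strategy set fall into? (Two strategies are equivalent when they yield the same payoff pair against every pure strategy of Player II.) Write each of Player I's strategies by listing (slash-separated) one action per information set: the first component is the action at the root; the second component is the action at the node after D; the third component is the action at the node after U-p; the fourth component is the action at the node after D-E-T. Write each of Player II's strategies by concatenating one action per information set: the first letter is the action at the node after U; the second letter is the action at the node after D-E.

Player I has 36 pure strategies: U/E/h/In, U/E/h/Out, U/E/h/Stay, U/E/k/In, U/E/k/Out, U/E/k/Stay, U/B/h/In, U/B/h/Out, U/B/h/Stay, U/B/k/In, U/B/k/Out, U/B/k/Stay, D/E/h/In, D/E/h/Out, D/E/h/Stay, D/E/k/In, D/E/k/Out, D/E/k/Stay, D/B/h/In, D/B/h/Out, D/B/h/Stay, D/B/k/In, D/B/k/Out, D/B/k/Stay, W/E/h/In, W/E/h/Out, W/E/h/Stay, W/E/k/In, W/E/k/Out, W/E/k/Stay, W/B/h/In, W/B/h/Out, W/B/h/Stay, W/B/k/In, W/B/k/Out, W/B/k/Stay. Columns: pT, pH, qT, qH.
{U/E/h/In, U/E/h/Out, U/E/h/Stay, U/B/h/In, U/B/h/Out, U/B/h/Stay} → row (3,3) (3,3) (1,5) (1,5)
{U/E/k/In, U/E/k/Out, U/E/k/Stay, U/B/k/In, U/B/k/Out, U/B/k/Stay} → row (4,4) (4,4) (1,5) (1,5)
{D/E/h/In, D/E/k/In} → row (-1,-2) (4,3) (-1,-2) (4,3)
{D/E/h/Out, D/E/k/Out} → row (-3,3) (4,3) (-3,3) (4,3)
{D/E/h/Stay, D/E/k/Stay} → row (1,-1) (4,3) (1,-1) (4,3)
{D/B/h/In, D/B/h/Out, D/B/h/Stay, D/B/k/In, D/B/k/Out, D/B/k/Stay} → row (1,1) (1,1) (1,1) (1,1)
{W/E/h/In, W/E/h/Out, W/E/h/Stay, W/E/k/In, W/E/k/Out, W/E/k/Stay, W/B/h/In, W/B/h/Out, W/B/h/Stay, W/B/k/In, W/B/k/Out, W/B/k/Stay} → row (-2,1) (-2,1) (-2,1) (-2,1)
That's 7 distinct rows out of 36 strategies.

7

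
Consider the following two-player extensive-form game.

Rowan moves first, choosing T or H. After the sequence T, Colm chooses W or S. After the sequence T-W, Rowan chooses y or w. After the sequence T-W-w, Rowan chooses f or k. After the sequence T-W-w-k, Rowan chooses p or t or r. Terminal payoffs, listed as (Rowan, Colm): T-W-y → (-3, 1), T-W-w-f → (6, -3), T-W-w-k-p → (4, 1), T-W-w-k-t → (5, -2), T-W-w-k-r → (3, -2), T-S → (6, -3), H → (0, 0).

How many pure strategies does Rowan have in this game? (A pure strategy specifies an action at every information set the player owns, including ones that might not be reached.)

Rowan owns the root with actions {T, H} — two choices.
Rowan owns the node after T-W with actions {y, w} — two choices.
Rowan owns the node after T-W-w with actions {f, k} — two choices.
Rowan owns the node after T-W-w-k with actions {p, t, r} — three choices.
A pure strategy fixes one action at each information set independently, so the count is the product 2 × 2 × 2 × 3 = 24.

24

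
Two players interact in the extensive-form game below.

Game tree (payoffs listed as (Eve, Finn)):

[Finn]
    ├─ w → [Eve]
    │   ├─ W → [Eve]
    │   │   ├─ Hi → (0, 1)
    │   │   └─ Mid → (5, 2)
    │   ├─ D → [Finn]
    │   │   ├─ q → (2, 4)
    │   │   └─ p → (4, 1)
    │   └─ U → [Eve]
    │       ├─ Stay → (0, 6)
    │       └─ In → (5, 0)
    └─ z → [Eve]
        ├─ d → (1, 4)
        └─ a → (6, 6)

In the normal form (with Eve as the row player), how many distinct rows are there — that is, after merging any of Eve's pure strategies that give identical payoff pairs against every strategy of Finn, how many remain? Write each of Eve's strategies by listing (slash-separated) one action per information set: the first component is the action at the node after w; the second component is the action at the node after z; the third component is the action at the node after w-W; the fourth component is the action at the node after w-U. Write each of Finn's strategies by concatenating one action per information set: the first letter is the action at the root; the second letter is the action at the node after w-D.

10

Eve has 24 pure strategies: W/d/Hi/Stay, W/d/Hi/In, W/d/Mid/Stay, W/d/Mid/In, W/a/Hi/Stay, W/a/Hi/In, W/a/Mid/Stay, W/a/Mid/In, D/d/Hi/Stay, D/d/Hi/In, D/d/Mid/Stay, D/d/Mid/In, D/a/Hi/Stay, D/a/Hi/In, D/a/Mid/Stay, D/a/Mid/In, U/d/Hi/Stay, U/d/Hi/In, U/d/Mid/Stay, U/d/Mid/In, U/a/Hi/Stay, U/a/Hi/In, U/a/Mid/Stay, U/a/Mid/In. Columns: wq, wp, zq, zp.
{W/d/Hi/Stay, W/d/Hi/In} → row (0,1) (0,1) (1,4) (1,4)
{W/d/Mid/Stay, W/d/Mid/In} → row (5,2) (5,2) (1,4) (1,4)
{W/a/Hi/Stay, W/a/Hi/In} → row (0,1) (0,1) (6,6) (6,6)
{W/a/Mid/Stay, W/a/Mid/In} → row (5,2) (5,2) (6,6) (6,6)
{D/d/Hi/Stay, D/d/Hi/In, D/d/Mid/Stay, D/d/Mid/In} → row (2,4) (4,1) (1,4) (1,4)
{D/a/Hi/Stay, D/a/Hi/In, D/a/Mid/Stay, D/a/Mid/In} → row (2,4) (4,1) (6,6) (6,6)
{U/d/Hi/Stay, U/d/Mid/Stay} → row (0,6) (0,6) (1,4) (1,4)
{U/d/Hi/In, U/d/Mid/In} → row (5,0) (5,0) (1,4) (1,4)
{U/a/Hi/Stay, U/a/Mid/Stay} → row (0,6) (0,6) (6,6) (6,6)
{U/a/Hi/In, U/a/Mid/In} → row (5,0) (5,0) (6,6) (6,6)
That's 10 distinct rows out of 24 strategies.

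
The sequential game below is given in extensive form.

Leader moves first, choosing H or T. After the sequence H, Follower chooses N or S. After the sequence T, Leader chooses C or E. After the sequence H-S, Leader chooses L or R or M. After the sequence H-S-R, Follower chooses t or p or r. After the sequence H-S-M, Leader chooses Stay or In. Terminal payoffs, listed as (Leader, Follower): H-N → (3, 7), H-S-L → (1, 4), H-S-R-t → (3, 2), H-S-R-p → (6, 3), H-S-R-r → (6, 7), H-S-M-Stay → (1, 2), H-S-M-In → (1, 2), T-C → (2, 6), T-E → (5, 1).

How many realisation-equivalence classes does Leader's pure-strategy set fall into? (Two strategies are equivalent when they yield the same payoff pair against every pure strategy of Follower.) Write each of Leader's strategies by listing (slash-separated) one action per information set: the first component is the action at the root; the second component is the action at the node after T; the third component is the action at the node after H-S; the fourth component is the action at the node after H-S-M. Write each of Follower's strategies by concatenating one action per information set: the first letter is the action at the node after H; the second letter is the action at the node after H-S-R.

5

Leader has 24 pure strategies: H/C/L/Stay, H/C/L/In, H/C/R/Stay, H/C/R/In, H/C/M/Stay, H/C/M/In, H/E/L/Stay, H/E/L/In, H/E/R/Stay, H/E/R/In, H/E/M/Stay, H/E/M/In, T/C/L/Stay, T/C/L/In, T/C/R/Stay, T/C/R/In, T/C/M/Stay, T/C/M/In, T/E/L/Stay, T/E/L/In, T/E/R/Stay, T/E/R/In, T/E/M/Stay, T/E/M/In. Columns: Nt, Np, Nr, St, Sp, Sr.
{H/C/L/Stay, H/C/L/In, H/E/L/Stay, H/E/L/In} → row (3,7) (3,7) (3,7) (1,4) (1,4) (1,4)
{H/C/R/Stay, H/C/R/In, H/E/R/Stay, H/E/R/In} → row (3,7) (3,7) (3,7) (3,2) (6,3) (6,7)
{H/C/M/Stay, H/C/M/In, H/E/M/Stay, H/E/M/In} → row (3,7) (3,7) (3,7) (1,2) (1,2) (1,2)
{T/C/L/Stay, T/C/L/In, T/C/R/Stay, T/C/R/In, T/C/M/Stay, T/C/M/In} → row (2,6) (2,6) (2,6) (2,6) (2,6) (2,6)
{T/E/L/Stay, T/E/L/In, T/E/R/Stay, T/E/R/In, T/E/M/Stay, T/E/M/In} → row (5,1) (5,1) (5,1) (5,1) (5,1) (5,1)
That's 5 distinct rows out of 24 strategies.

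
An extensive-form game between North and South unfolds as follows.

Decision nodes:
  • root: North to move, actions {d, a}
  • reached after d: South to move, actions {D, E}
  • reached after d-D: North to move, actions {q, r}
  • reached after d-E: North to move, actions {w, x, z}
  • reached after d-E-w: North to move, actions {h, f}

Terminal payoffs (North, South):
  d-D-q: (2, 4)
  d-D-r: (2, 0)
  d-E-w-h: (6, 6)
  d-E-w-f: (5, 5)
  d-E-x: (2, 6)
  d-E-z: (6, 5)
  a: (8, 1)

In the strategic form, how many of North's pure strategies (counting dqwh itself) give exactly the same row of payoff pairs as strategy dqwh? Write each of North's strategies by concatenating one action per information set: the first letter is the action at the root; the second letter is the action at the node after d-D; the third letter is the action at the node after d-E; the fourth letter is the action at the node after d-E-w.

1

Row for dqwh (columns D, E): (2,4) (6,6).
Every one of North's information sets is on the play path for some reply by South when North follows dqwh.
Changing the action at any of them therefore changes at least one column, so only dqwh itself gives this row.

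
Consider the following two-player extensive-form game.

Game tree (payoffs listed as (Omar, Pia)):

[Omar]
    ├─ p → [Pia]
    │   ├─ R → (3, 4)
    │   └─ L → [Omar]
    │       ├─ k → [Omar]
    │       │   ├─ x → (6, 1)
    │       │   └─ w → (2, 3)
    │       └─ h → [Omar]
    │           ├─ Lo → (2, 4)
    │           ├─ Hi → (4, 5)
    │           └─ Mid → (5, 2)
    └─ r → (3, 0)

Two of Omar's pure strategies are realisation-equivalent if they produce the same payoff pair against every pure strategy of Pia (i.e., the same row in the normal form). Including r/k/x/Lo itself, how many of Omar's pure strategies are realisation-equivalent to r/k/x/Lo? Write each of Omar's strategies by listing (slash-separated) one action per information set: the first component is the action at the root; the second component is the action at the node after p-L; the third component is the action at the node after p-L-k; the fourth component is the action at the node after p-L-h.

12

Row for r/k/x/Lo (columns R, L): (3,0) (3,0).
Under r/k/x/Lo, Omar's choice at the node after p-L and at the node after p-L-k and at the node after p-L-h can never be reached regardless of what Pia does, so varying those choices leaves every outcome unchanged.
Holding the reachable choices fixed and varying the unreachable ones freely already gives 2 × 2 × 3 = 12 equivalent strategies.
No other strategy reproduces this row, so those 12 are the full class: r/k/x/Lo, r/k/x/Hi, r/k/x/Mid, r/k/w/Lo, r/k/w/Hi, r/k/w/Mid, r/h/x/Lo, r/h/x/Hi, r/h/x/Mid, r/h/w/Lo, r/h/w/Hi, r/h/w/Mid.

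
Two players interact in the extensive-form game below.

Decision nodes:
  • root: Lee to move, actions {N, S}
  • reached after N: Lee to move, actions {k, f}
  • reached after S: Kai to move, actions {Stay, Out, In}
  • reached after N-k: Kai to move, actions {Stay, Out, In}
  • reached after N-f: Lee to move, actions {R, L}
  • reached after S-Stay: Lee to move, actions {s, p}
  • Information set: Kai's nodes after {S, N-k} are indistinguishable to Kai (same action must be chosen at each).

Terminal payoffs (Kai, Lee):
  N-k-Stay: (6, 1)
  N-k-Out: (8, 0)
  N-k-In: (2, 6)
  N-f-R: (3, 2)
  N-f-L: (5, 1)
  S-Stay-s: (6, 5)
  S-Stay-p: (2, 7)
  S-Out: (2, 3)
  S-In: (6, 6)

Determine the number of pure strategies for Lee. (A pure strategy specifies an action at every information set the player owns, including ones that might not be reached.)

16

Lee owns the root with actions {N, S} — two choices.
Lee owns the node after N with actions {k, f} — two choices.
Lee owns the node after N-f with actions {R, L} — two choices.
Lee owns the node after S-Stay with actions {s, p} — two choices.
A pure strategy fixes one action at each information set independently, so the count is the product 2 × 2 × 2 × 2 = 16.
(For reference, Kai has 3 pure strategies, giving a 16×3 normal-form matrix.)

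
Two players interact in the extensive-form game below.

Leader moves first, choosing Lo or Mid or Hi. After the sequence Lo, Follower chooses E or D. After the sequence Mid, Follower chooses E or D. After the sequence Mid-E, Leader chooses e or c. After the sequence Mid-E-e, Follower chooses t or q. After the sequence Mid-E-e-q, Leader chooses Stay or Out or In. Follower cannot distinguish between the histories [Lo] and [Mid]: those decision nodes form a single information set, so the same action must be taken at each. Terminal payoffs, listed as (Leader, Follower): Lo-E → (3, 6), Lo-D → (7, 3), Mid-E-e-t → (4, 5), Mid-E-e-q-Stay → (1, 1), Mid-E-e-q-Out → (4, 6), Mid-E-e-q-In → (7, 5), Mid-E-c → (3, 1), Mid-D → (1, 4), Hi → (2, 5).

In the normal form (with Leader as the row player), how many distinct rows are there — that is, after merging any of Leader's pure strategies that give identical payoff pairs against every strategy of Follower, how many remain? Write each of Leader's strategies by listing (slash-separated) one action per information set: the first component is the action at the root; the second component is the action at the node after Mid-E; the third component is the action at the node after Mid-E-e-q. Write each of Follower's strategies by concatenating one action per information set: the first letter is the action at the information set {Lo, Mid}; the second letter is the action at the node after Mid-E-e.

6

Leader has 18 pure strategies: Lo/e/Stay, Lo/e/Out, Lo/e/In, Lo/c/Stay, Lo/c/Out, Lo/c/In, Mid/e/Stay, Mid/e/Out, Mid/e/In, Mid/c/Stay, Mid/c/Out, Mid/c/In, Hi/e/Stay, Hi/e/Out, Hi/e/In, Hi/c/Stay, Hi/c/Out, Hi/c/In. Columns: Et, Eq, Dt, Dq.
{Lo/e/Stay, Lo/e/Out, Lo/e/In, Lo/c/Stay, Lo/c/Out, Lo/c/In} → row (3,6) (3,6) (7,3) (7,3)
{Mid/e/Stay} → row (4,5) (1,1) (1,4) (1,4)
{Mid/e/Out} → row (4,5) (4,6) (1,4) (1,4)
{Mid/e/In} → row (4,5) (7,5) (1,4) (1,4)
{Mid/c/Stay, Mid/c/Out, Mid/c/In} → row (3,1) (3,1) (1,4) (1,4)
{Hi/e/Stay, Hi/e/Out, Hi/e/In, Hi/c/Stay, Hi/c/Out, Hi/c/In} → row (2,5) (2,5) (2,5) (2,5)
That's 6 distinct rows out of 18 strategies.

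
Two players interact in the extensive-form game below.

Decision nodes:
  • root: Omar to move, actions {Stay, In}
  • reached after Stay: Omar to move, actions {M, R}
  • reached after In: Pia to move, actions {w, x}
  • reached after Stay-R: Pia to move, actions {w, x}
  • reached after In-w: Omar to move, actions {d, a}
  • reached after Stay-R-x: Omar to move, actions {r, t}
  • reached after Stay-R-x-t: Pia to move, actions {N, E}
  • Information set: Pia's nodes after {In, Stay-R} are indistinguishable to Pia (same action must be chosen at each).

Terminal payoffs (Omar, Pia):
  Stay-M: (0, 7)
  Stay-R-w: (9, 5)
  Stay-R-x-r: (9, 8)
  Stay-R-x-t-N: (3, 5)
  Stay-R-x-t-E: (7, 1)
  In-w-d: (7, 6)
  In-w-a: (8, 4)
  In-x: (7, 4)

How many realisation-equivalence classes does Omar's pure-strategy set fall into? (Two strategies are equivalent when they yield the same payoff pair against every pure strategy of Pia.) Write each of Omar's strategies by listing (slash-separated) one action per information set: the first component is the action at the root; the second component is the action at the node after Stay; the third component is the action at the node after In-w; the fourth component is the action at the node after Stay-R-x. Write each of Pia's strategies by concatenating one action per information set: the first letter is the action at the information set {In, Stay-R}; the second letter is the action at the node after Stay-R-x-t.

5

Omar has 16 pure strategies: Stay/M/d/r, Stay/M/d/t, Stay/M/a/r, Stay/M/a/t, Stay/R/d/r, Stay/R/d/t, Stay/R/a/r, Stay/R/a/t, In/M/d/r, In/M/d/t, In/M/a/r, In/M/a/t, In/R/d/r, In/R/d/t, In/R/a/r, In/R/a/t. Columns: wN, wE, xN, xE.
{Stay/M/d/r, Stay/M/d/t, Stay/M/a/r, Stay/M/a/t} → row (0,7) (0,7) (0,7) (0,7)
{Stay/R/d/r, Stay/R/a/r} → row (9,5) (9,5) (9,8) (9,8)
{Stay/R/d/t, Stay/R/a/t} → row (9,5) (9,5) (3,5) (7,1)
{In/M/d/r, In/M/d/t, In/R/d/r, In/R/d/t} → row (7,6) (7,6) (7,4) (7,4)
{In/M/a/r, In/M/a/t, In/R/a/r, In/R/a/t} → row (8,4) (8,4) (7,4) (7,4)
That's 5 distinct rows out of 16 strategies.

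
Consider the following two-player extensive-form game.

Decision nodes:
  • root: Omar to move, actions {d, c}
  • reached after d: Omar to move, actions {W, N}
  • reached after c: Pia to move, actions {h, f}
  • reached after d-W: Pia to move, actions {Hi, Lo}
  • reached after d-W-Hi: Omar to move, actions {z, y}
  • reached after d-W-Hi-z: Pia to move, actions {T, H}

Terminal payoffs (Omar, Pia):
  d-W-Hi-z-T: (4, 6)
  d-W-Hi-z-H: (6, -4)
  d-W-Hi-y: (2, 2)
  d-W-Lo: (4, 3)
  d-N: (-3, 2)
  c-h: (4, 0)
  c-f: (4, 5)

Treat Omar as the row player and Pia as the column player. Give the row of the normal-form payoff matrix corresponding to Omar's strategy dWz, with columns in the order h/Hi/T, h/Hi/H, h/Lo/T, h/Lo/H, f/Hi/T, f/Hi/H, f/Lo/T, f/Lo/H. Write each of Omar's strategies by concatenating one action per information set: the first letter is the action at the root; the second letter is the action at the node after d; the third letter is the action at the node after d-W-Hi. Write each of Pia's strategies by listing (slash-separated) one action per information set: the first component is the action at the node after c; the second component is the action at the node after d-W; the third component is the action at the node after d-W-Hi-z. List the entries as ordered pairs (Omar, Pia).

vs h/Hi/T: Omar plays d → Omar plays W at [d] → Pia plays Hi at [d-W] → Omar plays z at [d-W-Hi] → Pia plays T at [d-W-Hi-z] → (4, 6)
vs h/Hi/H: Omar plays d → Omar plays W at [d] → Pia plays Hi at [d-W] → Omar plays z at [d-W-Hi] → Pia plays H at [d-W-Hi-z] → (6, -4)
vs h/Lo/T: Omar plays d → Omar plays W at [d] → Pia plays Lo at [d-W] → (4, 3)
vs h/Lo/H: Omar plays d → Omar plays W at [d] → Pia plays Lo at [d-W] → (4, 3)
vs f/Hi/T: Omar plays d → Omar plays W at [d] → Pia plays Hi at [d-W] → Omar plays z at [d-W-Hi] → Pia plays T at [d-W-Hi-z] → (4, 6)
vs f/Hi/H: Omar plays d → Omar plays W at [d] → Pia plays Hi at [d-W] → Omar plays z at [d-W-Hi] → Pia plays H at [d-W-Hi-z] → (6, -4)
vs f/Lo/T: Omar plays d → Omar plays W at [d] → Pia plays Lo at [d-W] → (4, 3)
vs f/Lo/H: Omar plays d → Omar plays W at [d] → Pia plays Lo at [d-W] → (4, 3)

(4,6) (6,-4) (4,3) (4,3) (4,6) (6,-4) (4,3) (4,3)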